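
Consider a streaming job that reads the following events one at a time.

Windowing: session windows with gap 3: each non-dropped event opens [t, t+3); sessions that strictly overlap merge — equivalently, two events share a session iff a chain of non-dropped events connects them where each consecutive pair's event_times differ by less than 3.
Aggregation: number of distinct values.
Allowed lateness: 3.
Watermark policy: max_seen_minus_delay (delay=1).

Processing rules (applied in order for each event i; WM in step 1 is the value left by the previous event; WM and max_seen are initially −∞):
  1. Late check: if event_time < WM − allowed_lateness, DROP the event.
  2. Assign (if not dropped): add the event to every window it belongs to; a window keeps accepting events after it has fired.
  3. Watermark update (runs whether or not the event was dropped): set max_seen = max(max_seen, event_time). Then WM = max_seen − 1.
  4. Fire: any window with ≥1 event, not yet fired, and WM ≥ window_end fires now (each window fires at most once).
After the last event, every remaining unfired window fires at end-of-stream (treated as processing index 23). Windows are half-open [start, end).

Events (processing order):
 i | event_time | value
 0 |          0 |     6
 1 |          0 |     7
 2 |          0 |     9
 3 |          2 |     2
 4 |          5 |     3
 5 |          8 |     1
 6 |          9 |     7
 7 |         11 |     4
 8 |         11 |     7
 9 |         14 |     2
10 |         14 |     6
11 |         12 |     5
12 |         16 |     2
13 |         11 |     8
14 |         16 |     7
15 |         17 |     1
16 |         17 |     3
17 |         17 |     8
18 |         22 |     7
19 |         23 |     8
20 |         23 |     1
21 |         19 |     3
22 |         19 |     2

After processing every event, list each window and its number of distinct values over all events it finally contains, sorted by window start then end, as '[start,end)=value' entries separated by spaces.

[0,5)=4 [5,8)=1 [8,22)=8 [22,26)=3

i=0 t=0 v=6: → [0,3); WM=-1
i=1 t=0 v=7: → [0,3); WM=-1
i=2 t=0 v=9: → [0,3); WM=-1
i=3 t=2 v=2: → [0,5); WM=1
i=4 t=5 v=3: → [5,8); WM=4
i=5 t=8 v=1: → [8,11); WM=7
i=6 t=9 v=7: → [8,12); WM=8
i=7 t=11 v=4: → [8,14); WM=10
i=8 t=11 v=7: → [8,14); WM=10
i=9 t=14 v=2: → [14,17); WM=13
i=10 t=14 v=6: → [14,17); WM=13
i=11 t=12 v=5: → [8,17); WM=13
i=12 t=16 v=2: → [8,19); WM=15
i=13 t=11 v=8: DROP (t<15-3); WM=15
i=14 t=16 v=7: → [8,19); WM=15
i=15 t=17 v=1: → [8,20); WM=16
i=16 t=17 v=3: → [8,20); WM=16
i=17 t=17 v=8: → [8,20); WM=16
i=18 t=22 v=7: → [22,25); WM=21
i=19 t=23 v=8: → [22,26); WM=22
i=20 t=23 v=1: → [22,26); WM=22
i=21 t=19 v=3: → [8,22); WM=22
i=22 t=19 v=2: → [8,22); WM=22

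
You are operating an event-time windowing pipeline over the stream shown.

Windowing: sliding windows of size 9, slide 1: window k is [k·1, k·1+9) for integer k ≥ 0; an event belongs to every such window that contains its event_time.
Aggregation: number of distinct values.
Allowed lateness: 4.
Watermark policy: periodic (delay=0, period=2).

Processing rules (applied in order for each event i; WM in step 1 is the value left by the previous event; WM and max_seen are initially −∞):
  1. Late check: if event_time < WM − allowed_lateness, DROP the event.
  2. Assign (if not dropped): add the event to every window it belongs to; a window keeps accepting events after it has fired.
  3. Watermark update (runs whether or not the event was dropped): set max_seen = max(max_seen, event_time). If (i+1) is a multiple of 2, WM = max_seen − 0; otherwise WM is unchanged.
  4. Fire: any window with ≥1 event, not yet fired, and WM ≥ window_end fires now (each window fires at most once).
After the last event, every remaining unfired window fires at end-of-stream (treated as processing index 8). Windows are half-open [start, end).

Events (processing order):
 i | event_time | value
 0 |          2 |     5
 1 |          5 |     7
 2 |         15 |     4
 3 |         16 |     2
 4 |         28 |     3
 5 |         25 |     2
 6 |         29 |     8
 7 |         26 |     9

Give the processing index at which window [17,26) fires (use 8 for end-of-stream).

i=0 t=2 v=5: → [2,11),[1,10),[0,9); WM=−∞
i=1 t=5 v=7: → [5,14),[4,13),[3,12),[2,11),[1,10),[0,9); WM=5
i=2 t=15 v=4: → [15,24),[14,23),[13,22),[12,21),[11,20),[10,19),[9,18),[8,17),[7,16); WM=5
i=3 t=16 v=2: → [16,25),[15,24),[14,23),[13,22),[12,21),[11,20),[10,19),[9,18),[8,17); WM=16; [0,9) fires=2 [1,10) fires=2 [2,11) fires=2 [3,12) fires=1 [4,13) fires=1 [5,14) fires=1 [7,16) fires=1
i=4 t=28 v=3: → [28,37),[27,36),[26,35),[25,34),[24,33),[23,32),[22,31),[21,30),[20,29); WM=16
i=5 t=25 v=2: → [25,34),[24,33),[23,32),[22,31),[21,30),[20,29),[19,28),[18,27),[17,26); WM=28; [8,17) fires=2 [9,18) fires=2 [10,19) fires=2 [11,20) fires=2 [12,21) fires=2 [13,22) fires=2 [14,23) fires=2 [15,24) fires=2 [16,25) fires=1 [17,26) fires=1 [18,27) fires=1 [19,28) fires=1
i=6 t=29 v=8: → [29,38),[28,37),[27,36),[26,35),[25,34),[24,33),[23,32),[22,31),[21,30); WM=28
i=7 t=26 v=9: → [26,35),[25,34),[24,33),[23,32),[22,31),[21,30),[20,29),[19,28),[18,27); WM=29; [20,29) fires=3

5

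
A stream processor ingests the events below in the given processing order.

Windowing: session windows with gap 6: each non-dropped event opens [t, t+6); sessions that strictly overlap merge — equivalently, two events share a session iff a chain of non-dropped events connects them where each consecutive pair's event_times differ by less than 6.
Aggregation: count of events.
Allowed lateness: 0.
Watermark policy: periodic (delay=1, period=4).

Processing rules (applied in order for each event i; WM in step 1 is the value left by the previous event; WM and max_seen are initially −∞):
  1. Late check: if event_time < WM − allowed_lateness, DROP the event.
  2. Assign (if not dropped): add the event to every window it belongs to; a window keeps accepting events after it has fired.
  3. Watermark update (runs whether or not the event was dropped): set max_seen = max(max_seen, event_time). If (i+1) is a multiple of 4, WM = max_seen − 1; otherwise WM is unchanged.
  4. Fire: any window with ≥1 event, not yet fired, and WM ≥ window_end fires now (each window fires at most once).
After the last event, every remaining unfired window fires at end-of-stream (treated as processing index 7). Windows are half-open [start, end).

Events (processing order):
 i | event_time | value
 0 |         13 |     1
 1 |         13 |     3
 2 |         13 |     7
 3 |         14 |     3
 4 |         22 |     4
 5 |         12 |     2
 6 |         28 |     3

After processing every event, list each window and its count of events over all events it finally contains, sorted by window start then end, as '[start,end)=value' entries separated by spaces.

[13,20)=4 [22,28)=1 [28,34)=1

i=0 t=13 v=1: → [13,19); WM=−∞
i=1 t=13 v=3: → [13,19); WM=−∞
i=2 t=13 v=7: → [13,19); WM=−∞
i=3 t=14 v=3: → [13,20); WM=13
i=4 t=22 v=4: → [22,28); WM=13
i=5 t=12 v=2: DROP (t<13-0); WM=13
i=6 t=28 v=3: → [28,34); WM=13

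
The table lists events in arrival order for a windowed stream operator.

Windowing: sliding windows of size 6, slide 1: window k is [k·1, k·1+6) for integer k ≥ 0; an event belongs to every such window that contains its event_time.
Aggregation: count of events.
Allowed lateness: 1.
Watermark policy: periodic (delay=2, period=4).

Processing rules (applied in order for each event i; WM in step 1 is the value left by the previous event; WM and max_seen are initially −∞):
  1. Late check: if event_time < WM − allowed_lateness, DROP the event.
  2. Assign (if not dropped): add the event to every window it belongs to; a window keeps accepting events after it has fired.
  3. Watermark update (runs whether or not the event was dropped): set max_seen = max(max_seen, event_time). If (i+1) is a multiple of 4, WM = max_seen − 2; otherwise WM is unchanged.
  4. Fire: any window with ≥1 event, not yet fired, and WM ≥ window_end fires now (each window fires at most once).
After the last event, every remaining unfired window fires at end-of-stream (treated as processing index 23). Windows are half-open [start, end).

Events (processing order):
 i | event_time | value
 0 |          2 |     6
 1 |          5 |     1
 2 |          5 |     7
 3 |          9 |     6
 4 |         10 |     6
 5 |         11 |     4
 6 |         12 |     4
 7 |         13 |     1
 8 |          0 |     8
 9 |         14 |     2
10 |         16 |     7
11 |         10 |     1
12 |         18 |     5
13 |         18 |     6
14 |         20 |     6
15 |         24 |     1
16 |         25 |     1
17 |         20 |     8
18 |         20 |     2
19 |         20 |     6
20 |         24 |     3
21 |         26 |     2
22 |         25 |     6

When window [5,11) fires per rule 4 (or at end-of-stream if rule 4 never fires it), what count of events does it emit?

i=0 t=2 v=6: → [2,8),[1,7),[0,6); WM=−∞
i=1 t=5 v=1: → [5,11),[4,10),[3,9),[2,8),[1,7),[0,6); WM=−∞
i=2 t=5 v=7: → [5,11),[4,10),[3,9),[2,8),[1,7),[0,6); WM=−∞
i=3 t=9 v=6: → [9,15),[8,14),[7,13),[6,12),[5,11),[4,10); WM=7; [0,6) fires=3 [1,7) fires=3
i=4 t=10 v=6: → [10,16),[9,15),[8,14),[7,13),[6,12),[5,11); WM=7
i=5 t=11 v=4: → [11,17),[10,16),[9,15),[8,14),[7,13),[6,12); WM=7
i=6 t=12 v=4: → [12,18),[11,17),[10,16),[9,15),[8,14),[7,13); WM=7
i=7 t=13 v=1: → [13,19),[12,18),[11,17),[10,16),[9,15),[8,14); WM=11; [2,8) fires=3 [3,9) fires=2 [4,10) fires=3 [5,11) fires=4
i=8 t=0 v=8: DROP (t<11-1); WM=11
i=9 t=14 v=2: → [14,20),[13,19),[12,18),[11,17),[10,16),[9,15); WM=11
i=10 t=16 v=7: → [16,22),[15,21),[14,20),[13,19),[12,18),[11,17); WM=11
i=11 t=10 v=1: → [10,16),[9,15),[8,14),[7,13),[6,12),[5,11); WM=14; [6,12) fires=4 [7,13) fires=5 [8,14) fires=6
i=12 t=18 v=5: → [18,24),[17,23),[16,22),[15,21),[14,20),[13,19); WM=14
i=13 t=18 v=6: → [18,24),[17,23),[16,22),[15,21),[14,20),[13,19); WM=14
i=14 t=20 v=6: → [20,26),[19,25),[18,24),[17,23),[16,22),[15,21); WM=14
i=15 t=24 v=1: → [24,30),[23,29),[22,28),[21,27),[20,26),[19,25); WM=22; [9,15) fires=7 [10,16) fires=6 [11,17) fires=5 [12,18) fires=4 [13,19) fires=5 [14,20) fires=4 [15,21) fires=4 [16,22) fires=4
i=16 t=25 v=1: → [25,31),[24,30),[23,29),[22,28),[21,27),[20,26); WM=22
i=17 t=20 v=8: DROP (t<22-1); WM=22
i=18 t=20 v=2: DROP (t<22-1); WM=22
i=19 t=20 v=6: DROP (t<22-1); WM=23; [17,23) fires=3
i=20 t=24 v=3: → [24,30),[23,29),[22,28),[21,27),[20,26),[19,25); WM=23
i=21 t=26 v=2: → [26,32),[25,31),[24,30),[23,29),[22,28),[21,27); WM=23
i=22 t=25 v=6: → [25,31),[24,30),[23,29),[22,28),[21,27),[20,26); WM=23

4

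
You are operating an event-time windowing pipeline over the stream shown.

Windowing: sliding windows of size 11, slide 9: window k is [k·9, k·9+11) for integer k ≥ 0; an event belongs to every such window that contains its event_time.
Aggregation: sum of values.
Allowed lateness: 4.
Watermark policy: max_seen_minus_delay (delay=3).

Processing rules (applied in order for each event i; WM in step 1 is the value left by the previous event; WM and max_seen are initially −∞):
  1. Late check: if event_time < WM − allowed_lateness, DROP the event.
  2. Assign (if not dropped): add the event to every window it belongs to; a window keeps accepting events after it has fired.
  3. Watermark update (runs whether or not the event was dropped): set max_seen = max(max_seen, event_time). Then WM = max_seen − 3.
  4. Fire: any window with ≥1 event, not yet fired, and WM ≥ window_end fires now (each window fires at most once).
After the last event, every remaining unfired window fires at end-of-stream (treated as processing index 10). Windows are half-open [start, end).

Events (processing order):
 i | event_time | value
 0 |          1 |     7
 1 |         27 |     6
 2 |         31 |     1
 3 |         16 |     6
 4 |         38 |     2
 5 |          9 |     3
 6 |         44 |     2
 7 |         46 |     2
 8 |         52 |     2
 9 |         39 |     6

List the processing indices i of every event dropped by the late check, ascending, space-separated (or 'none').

3 5 9

i=0 t=1 v=7: → [0,11); WM=-2
i=1 t=27 v=6: → [27,38),[18,29); WM=24; [0,11) fires=7
i=2 t=31 v=1: → [27,38); WM=28
i=3 t=16 v=6: DROP (t<28-4); WM=28
i=4 t=38 v=2: → [36,47); WM=35; [18,29) fires=6
i=5 t=9 v=3: DROP (t<35-4); WM=35
i=6 t=44 v=2: → [36,47); WM=41; [27,38) fires=7
i=7 t=46 v=2: → [45,56),[36,47); WM=43
i=8 t=52 v=2: → [45,56); WM=49; [36,47) fires=6
i=9 t=39 v=6: DROP (t<49-4); WM=49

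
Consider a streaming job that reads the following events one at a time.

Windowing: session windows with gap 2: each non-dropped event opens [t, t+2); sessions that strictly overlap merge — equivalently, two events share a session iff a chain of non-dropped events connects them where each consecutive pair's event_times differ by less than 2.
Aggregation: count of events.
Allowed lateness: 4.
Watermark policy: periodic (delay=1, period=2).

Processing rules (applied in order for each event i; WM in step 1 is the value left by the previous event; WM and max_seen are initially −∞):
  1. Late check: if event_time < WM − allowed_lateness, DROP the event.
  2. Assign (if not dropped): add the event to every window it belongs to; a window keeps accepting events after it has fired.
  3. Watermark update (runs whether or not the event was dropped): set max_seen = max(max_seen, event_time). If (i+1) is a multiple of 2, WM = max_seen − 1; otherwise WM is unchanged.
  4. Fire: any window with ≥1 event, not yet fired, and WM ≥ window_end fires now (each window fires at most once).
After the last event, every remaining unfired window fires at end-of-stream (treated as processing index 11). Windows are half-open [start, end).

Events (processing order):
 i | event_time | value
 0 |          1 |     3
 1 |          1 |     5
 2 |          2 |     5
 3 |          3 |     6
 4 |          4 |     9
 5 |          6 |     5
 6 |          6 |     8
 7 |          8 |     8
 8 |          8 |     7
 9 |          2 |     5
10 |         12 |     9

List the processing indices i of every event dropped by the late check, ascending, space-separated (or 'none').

i=0 t=1 v=3: → [1,3); WM=−∞
i=1 t=1 v=5: → [1,3); WM=0
i=2 t=2 v=5: → [1,4); WM=0
i=3 t=3 v=6: → [1,5); WM=2
i=4 t=4 v=9: → [1,6); WM=2
i=5 t=6 v=5: → [6,8); WM=5
i=6 t=6 v=8: → [6,8); WM=5
i=7 t=8 v=8: → [8,10); WM=7
i=8 t=8 v=7: → [8,10); WM=7
i=9 t=2 v=5: DROP (t<7-4); WM=7
i=10 t=12 v=9: → [12,14); WM=7

9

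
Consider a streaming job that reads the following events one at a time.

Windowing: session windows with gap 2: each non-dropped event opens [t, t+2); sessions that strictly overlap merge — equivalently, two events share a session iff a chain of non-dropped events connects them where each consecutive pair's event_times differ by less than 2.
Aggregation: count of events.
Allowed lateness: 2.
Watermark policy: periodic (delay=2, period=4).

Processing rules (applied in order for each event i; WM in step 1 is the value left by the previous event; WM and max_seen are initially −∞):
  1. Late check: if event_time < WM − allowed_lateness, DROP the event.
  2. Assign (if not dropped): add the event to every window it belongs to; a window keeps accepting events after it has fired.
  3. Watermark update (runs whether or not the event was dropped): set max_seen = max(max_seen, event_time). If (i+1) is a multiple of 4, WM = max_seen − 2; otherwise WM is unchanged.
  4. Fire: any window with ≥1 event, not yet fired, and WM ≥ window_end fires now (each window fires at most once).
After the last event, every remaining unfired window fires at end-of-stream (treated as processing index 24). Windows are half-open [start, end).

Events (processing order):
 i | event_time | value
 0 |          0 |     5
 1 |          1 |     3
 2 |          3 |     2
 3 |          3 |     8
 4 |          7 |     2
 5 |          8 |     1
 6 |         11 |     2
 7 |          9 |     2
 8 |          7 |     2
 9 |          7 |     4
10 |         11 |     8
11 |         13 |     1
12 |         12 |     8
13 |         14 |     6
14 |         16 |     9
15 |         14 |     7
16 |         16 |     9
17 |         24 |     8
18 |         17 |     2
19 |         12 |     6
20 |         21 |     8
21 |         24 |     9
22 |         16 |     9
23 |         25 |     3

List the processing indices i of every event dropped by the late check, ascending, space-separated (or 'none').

i=0 t=0 v=5: → [0,2); WM=−∞
i=1 t=1 v=3: → [0,3); WM=−∞
i=2 t=3 v=2: → [3,5); WM=−∞
i=3 t=3 v=8: → [3,5); WM=1
i=4 t=7 v=2: → [7,9); WM=1
i=5 t=8 v=1: → [7,10); WM=1
i=6 t=11 v=2: → [11,13); WM=1
i=7 t=9 v=2: → [7,11); WM=9
i=8 t=7 v=2: → [7,11); WM=9
i=9 t=7 v=4: → [7,11); WM=9
i=10 t=11 v=8: → [11,13); WM=9
i=11 t=13 v=1: → [13,15); WM=11
i=12 t=12 v=8: → [11,15); WM=11
i=13 t=14 v=6: → [11,16); WM=11
i=14 t=16 v=9: → [16,18); WM=11
i=15 t=14 v=7: → [11,16); WM=14
i=16 t=16 v=9: → [16,18); WM=14
i=17 t=24 v=8: → [24,26); WM=14
i=18 t=17 v=2: → [16,19); WM=14
i=19 t=12 v=6: → [11,16); WM=22
i=20 t=21 v=8: → [21,23); WM=22
i=21 t=24 v=9: → [24,26); WM=22
i=22 t=16 v=9: DROP (t<22-2); WM=22
i=23 t=25 v=3: → [24,27); WM=23

22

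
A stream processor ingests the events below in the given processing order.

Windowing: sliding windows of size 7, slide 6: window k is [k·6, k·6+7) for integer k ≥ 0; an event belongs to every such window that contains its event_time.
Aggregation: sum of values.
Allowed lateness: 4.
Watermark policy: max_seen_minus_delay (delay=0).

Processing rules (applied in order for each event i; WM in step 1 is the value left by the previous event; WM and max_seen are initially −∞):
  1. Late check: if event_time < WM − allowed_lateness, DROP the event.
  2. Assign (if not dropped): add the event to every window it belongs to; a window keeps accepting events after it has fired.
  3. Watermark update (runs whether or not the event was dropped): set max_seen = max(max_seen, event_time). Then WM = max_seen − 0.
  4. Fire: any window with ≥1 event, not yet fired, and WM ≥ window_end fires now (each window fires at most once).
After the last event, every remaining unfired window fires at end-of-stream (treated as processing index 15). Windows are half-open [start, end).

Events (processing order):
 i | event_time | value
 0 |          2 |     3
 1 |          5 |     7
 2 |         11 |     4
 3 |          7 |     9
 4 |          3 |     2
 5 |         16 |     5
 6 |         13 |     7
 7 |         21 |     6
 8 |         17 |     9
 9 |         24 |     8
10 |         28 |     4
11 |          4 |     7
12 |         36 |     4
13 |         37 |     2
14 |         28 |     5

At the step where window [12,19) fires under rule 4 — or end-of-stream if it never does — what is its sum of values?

12

i=0 t=2 v=3: → [0,7); WM=2
i=1 t=5 v=7: → [0,7); WM=5
i=2 t=11 v=4: → [6,13); WM=11; [0,7) fires=10
i=3 t=7 v=9: → [6,13); WM=11
i=4 t=3 v=2: DROP (t<11-4); WM=11
i=5 t=16 v=5: → [12,19); WM=16; [6,13) fires=13
i=6 t=13 v=7: → [12,19); WM=16
i=7 t=21 v=6: → [18,25); WM=21; [12,19) fires=12
i=8 t=17 v=9: → [12,19); WM=21
i=9 t=24 v=8: → [24,31),[18,25); WM=24
i=10 t=28 v=4: → [24,31); WM=28; [18,25) fires=14
i=11 t=4 v=7: DROP (t<28-4); WM=28
i=12 t=36 v=4: → [36,43),[30,37); WM=36; [24,31) fires=12
i=13 t=37 v=2: → [36,43); WM=37; [30,37) fires=4
i=14 t=28 v=5: DROP (t<37-4); WM=37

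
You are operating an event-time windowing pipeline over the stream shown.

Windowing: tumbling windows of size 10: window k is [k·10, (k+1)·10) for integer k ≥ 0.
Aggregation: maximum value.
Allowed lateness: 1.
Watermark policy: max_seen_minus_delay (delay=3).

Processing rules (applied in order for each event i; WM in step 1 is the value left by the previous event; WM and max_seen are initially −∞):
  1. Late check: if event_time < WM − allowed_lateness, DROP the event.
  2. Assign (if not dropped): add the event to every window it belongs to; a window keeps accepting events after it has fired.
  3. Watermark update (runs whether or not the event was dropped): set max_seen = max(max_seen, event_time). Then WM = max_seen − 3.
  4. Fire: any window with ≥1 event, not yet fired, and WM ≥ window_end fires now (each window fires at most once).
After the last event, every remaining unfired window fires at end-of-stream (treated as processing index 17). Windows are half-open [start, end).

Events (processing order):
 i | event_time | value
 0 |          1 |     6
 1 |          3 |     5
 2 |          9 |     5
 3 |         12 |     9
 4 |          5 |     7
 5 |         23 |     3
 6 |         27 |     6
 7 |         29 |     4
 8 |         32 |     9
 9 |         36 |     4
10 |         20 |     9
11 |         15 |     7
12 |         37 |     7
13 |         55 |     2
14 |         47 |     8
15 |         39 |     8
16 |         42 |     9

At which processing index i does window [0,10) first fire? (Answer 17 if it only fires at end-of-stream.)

i=0 t=1 v=6: → [0,10); WM=-2
i=1 t=3 v=5: → [0,10); WM=0
i=2 t=9 v=5: → [0,10); WM=6
i=3 t=12 v=9: → [10,20); WM=9
i=4 t=5 v=7: DROP (t<9-1); WM=9
i=5 t=23 v=3: → [20,30); WM=20; [0,10) fires=6 [10,20) fires=9
i=6 t=27 v=6: → [20,30); WM=24
i=7 t=29 v=4: → [20,30); WM=26
i=8 t=32 v=9: → [30,40); WM=29
i=9 t=36 v=4: → [30,40); WM=33; [20,30) fires=6
i=10 t=20 v=9: DROP (t<33-1); WM=33
i=11 t=15 v=7: DROP (t<33-1); WM=33
i=12 t=37 v=7: → [30,40); WM=34
i=13 t=55 v=2: → [50,60); WM=52; [30,40) fires=9
i=14 t=47 v=8: DROP (t<52-1); WM=52
i=15 t=39 v=8: DROP (t<52-1); WM=52
i=16 t=42 v=9: DROP (t<52-1); WM=52

5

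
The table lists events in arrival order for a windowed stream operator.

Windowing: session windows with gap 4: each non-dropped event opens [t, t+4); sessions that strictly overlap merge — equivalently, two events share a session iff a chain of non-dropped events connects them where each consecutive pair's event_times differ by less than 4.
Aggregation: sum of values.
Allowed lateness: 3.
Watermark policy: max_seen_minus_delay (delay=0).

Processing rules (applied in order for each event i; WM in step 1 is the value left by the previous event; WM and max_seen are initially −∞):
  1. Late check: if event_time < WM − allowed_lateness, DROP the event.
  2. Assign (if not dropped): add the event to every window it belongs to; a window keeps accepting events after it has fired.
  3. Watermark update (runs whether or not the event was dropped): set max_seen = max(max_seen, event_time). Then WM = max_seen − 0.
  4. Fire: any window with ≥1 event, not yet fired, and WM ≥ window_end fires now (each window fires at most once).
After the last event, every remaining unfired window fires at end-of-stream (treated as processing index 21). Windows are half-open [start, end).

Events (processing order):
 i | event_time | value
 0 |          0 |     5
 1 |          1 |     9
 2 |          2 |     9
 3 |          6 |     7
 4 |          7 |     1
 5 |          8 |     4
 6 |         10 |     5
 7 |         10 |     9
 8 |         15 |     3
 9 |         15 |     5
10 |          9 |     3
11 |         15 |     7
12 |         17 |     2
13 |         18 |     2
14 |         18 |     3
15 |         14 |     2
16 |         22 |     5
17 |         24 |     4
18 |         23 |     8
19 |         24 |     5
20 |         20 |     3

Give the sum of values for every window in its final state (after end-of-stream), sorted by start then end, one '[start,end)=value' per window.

i=0 t=0 v=5: → [0,4); WM=0
i=1 t=1 v=9: → [0,5); WM=1
i=2 t=2 v=9: → [0,6); WM=2
i=3 t=6 v=7: → [6,10); WM=6
i=4 t=7 v=1: → [6,11); WM=7
i=5 t=8 v=4: → [6,12); WM=8
i=6 t=10 v=5: → [6,14); WM=10
i=7 t=10 v=9: → [6,14); WM=10
i=8 t=15 v=3: → [15,19); WM=15
i=9 t=15 v=5: → [15,19); WM=15
i=10 t=9 v=3: DROP (t<15-3); WM=15
i=11 t=15 v=7: → [15,19); WM=15
i=12 t=17 v=2: → [15,21); WM=17
i=13 t=18 v=2: → [15,22); WM=18
i=14 t=18 v=3: → [15,22); WM=18
i=15 t=14 v=2: DROP (t<18-3); WM=18
i=16 t=22 v=5: → [22,26); WM=22
i=17 t=24 v=4: → [22,28); WM=24
i=18 t=23 v=8: → [22,28); WM=24
i=19 t=24 v=5: → [22,28); WM=24
i=20 t=20 v=3: DROP (t<24-3); WM=24

[0,6)=23 [6,14)=26 [15,22)=22 [22,28)=22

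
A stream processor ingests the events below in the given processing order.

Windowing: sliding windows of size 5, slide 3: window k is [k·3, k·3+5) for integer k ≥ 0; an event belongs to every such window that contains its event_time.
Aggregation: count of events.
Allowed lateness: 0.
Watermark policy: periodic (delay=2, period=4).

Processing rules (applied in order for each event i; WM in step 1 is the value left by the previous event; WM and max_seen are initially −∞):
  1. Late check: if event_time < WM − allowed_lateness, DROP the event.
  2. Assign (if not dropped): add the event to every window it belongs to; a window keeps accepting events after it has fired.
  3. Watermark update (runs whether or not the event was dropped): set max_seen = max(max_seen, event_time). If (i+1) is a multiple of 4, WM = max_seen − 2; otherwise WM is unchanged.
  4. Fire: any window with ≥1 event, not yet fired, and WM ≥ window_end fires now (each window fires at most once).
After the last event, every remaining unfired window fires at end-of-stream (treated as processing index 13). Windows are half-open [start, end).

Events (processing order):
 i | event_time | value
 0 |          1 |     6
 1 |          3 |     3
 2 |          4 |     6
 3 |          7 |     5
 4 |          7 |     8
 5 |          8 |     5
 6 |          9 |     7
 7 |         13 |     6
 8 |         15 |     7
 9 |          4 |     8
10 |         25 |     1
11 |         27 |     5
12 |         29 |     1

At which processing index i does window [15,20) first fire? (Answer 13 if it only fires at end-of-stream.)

i=0 t=1 v=6: → [0,5); WM=−∞
i=1 t=3 v=3: → [3,8),[0,5); WM=−∞
i=2 t=4 v=6: → [3,8),[0,5); WM=−∞
i=3 t=7 v=5: → [6,11),[3,8); WM=5; [0,5) fires=3
i=4 t=7 v=8: → [6,11),[3,8); WM=5
i=5 t=8 v=5: → [6,11); WM=5
i=6 t=9 v=7: → [9,14),[6,11); WM=5
i=7 t=13 v=6: → [12,17),[9,14); WM=11; [3,8) fires=4 [6,11) fires=4
i=8 t=15 v=7: → [15,20),[12,17); WM=11
i=9 t=4 v=8: DROP (t<11-0); WM=11
i=10 t=25 v=1: → [24,29),[21,26); WM=11
i=11 t=27 v=5: → [27,32),[24,29); WM=25; [9,14) fires=2 [12,17) fires=2 [15,20) fires=1
i=12 t=29 v=1: → [27,32); WM=25

11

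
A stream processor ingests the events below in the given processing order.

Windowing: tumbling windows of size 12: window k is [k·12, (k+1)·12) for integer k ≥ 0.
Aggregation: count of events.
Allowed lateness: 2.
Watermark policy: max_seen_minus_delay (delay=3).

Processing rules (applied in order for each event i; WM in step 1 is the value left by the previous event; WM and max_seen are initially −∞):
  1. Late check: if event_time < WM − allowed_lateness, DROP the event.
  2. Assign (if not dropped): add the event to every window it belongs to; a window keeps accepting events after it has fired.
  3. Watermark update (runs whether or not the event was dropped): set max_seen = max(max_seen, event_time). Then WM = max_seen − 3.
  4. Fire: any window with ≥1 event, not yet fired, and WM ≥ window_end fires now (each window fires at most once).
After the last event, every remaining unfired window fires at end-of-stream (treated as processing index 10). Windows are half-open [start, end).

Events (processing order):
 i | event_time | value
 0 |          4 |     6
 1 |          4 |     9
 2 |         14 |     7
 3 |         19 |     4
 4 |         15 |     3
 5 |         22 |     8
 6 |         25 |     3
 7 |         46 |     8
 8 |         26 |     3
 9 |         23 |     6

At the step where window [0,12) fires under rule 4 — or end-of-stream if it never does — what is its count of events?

2

i=0 t=4 v=6: → [0,12); WM=1
i=1 t=4 v=9: → [0,12); WM=1
i=2 t=14 v=7: → [12,24); WM=11
i=3 t=19 v=4: → [12,24); WM=16; [0,12) fires=2
i=4 t=15 v=3: → [12,24); WM=16
i=5 t=22 v=8: → [12,24); WM=19
i=6 t=25 v=3: → [24,36); WM=22
i=7 t=46 v=8: → [36,48); WM=43; [12,24) fires=4 [24,36) fires=1
i=8 t=26 v=3: DROP (t<43-2); WM=43
i=9 t=23 v=6: DROP (t<43-2); WM=43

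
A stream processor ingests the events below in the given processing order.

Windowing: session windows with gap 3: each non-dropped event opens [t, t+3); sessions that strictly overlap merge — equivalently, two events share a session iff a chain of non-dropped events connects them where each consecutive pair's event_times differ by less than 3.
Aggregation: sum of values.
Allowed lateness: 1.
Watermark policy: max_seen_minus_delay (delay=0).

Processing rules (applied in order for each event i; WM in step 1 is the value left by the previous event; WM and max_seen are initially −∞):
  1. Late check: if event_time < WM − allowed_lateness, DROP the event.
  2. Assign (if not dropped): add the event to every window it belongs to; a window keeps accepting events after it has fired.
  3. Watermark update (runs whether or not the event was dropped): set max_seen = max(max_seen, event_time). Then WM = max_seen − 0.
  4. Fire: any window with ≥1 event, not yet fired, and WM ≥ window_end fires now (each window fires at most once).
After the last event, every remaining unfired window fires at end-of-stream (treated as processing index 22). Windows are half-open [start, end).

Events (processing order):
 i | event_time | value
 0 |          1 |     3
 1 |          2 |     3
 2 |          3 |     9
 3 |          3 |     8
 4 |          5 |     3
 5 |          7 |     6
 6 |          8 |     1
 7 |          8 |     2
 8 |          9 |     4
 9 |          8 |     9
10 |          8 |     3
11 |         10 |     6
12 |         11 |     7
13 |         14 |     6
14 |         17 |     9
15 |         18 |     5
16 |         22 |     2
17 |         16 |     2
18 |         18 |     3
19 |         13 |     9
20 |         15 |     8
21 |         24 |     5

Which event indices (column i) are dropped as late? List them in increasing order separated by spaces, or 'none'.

i=0 t=1 v=3: → [1,4); WM=1
i=1 t=2 v=3: → [1,5); WM=2
i=2 t=3 v=9: → [1,6); WM=3
i=3 t=3 v=8: → [1,6); WM=3
i=4 t=5 v=3: → [1,8); WM=5
i=5 t=7 v=6: → [1,10); WM=7
i=6 t=8 v=1: → [1,11); WM=8
i=7 t=8 v=2: → [1,11); WM=8
i=8 t=9 v=4: → [1,12); WM=9
i=9 t=8 v=9: → [1,12); WM=9
i=10 t=8 v=3: → [1,12); WM=9
i=11 t=10 v=6: → [1,13); WM=10
i=12 t=11 v=7: → [1,14); WM=11
i=13 t=14 v=6: → [14,17); WM=14
i=14 t=17 v=9: → [17,20); WM=17
i=15 t=18 v=5: → [17,21); WM=18
i=16 t=22 v=2: → [22,25); WM=22
i=17 t=16 v=2: DROP (t<22-1); WM=22
i=18 t=18 v=3: DROP (t<22-1); WM=22
i=19 t=13 v=9: DROP (t<22-1); WM=22
i=20 t=15 v=8: DROP (t<22-1); WM=22
i=21 t=24 v=5: → [22,27); WM=24

17 18 19 20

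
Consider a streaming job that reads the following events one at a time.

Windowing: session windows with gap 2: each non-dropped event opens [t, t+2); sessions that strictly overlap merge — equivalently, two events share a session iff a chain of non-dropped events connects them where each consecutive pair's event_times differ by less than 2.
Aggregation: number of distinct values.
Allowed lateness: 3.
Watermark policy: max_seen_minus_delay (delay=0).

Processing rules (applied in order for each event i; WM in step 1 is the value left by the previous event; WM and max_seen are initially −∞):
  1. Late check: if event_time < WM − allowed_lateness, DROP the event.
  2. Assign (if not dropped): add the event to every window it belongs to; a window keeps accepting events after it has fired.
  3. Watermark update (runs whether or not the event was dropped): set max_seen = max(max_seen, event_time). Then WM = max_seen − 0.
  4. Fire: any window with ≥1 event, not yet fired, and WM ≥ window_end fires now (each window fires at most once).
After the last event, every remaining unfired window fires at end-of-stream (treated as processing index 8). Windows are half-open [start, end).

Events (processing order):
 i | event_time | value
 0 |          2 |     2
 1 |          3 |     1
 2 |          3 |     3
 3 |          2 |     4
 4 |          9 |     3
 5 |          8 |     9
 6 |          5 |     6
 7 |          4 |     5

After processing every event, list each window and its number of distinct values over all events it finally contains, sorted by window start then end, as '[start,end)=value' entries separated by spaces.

[2,5)=4 [8,11)=2

i=0 t=2 v=2: → [2,4); WM=2
i=1 t=3 v=1: → [2,5); WM=3
i=2 t=3 v=3: → [2,5); WM=3
i=3 t=2 v=4: → [2,5); WM=3
i=4 t=9 v=3: → [9,11); WM=9
i=5 t=8 v=9: → [8,11); WM=9
i=6 t=5 v=6: DROP (t<9-3); WM=9
i=7 t=4 v=5: DROP (t<9-3); WM=9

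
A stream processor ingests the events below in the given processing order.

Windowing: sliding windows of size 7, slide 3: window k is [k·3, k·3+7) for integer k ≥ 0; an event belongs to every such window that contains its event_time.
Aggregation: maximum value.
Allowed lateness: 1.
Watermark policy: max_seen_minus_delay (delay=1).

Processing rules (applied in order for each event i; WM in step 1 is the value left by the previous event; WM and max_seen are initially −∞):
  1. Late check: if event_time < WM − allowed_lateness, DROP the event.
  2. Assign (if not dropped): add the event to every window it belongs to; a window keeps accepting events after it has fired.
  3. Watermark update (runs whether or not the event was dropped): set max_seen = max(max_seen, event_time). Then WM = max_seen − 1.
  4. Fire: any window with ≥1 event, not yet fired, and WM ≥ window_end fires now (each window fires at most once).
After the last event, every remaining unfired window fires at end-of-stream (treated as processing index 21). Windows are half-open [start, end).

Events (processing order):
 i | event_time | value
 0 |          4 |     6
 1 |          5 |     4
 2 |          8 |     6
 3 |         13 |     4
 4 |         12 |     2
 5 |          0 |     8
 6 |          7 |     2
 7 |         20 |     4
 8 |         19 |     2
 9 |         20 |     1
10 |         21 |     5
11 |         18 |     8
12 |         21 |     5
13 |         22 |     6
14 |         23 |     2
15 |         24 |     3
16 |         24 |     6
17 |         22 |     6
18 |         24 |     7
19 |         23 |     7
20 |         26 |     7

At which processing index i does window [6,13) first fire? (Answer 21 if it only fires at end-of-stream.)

7

i=0 t=4 v=6: → [3,10),[0,7); WM=3
i=1 t=5 v=4: → [3,10),[0,7); WM=4
i=2 t=8 v=6: → [6,13),[3,10); WM=7; [0,7) fires=6
i=3 t=13 v=4: → [12,19),[9,16); WM=12; [3,10) fires=6
i=4 t=12 v=2: → [12,19),[9,16),[6,13); WM=12
i=5 t=0 v=8: DROP (t<12-1); WM=12
i=6 t=7 v=2: DROP (t<12-1); WM=12
i=7 t=20 v=4: → [18,25),[15,22); WM=19; [6,13) fires=6 [9,16) fires=4 [12,19) fires=4
i=8 t=19 v=2: → [18,25),[15,22); WM=19
i=9 t=20 v=1: → [18,25),[15,22); WM=19
i=10 t=21 v=5: → [21,28),[18,25),[15,22); WM=20
i=11 t=18 v=8: DROP (t<20-1); WM=20
i=12 t=21 v=5: → [21,28),[18,25),[15,22); WM=20
i=13 t=22 v=6: → [21,28),[18,25); WM=21
i=14 t=23 v=2: → [21,28),[18,25); WM=22; [15,22) fires=5
i=15 t=24 v=3: → [24,31),[21,28),[18,25); WM=23
i=16 t=24 v=6: → [24,31),[21,28),[18,25); WM=23
i=17 t=22 v=6: → [21,28),[18,25); WM=23
i=18 t=24 v=7: → [24,31),[21,28),[18,25); WM=23
i=19 t=23 v=7: → [21,28),[18,25); WM=23
i=20 t=26 v=7: → [24,31),[21,28); WM=25; [18,25) fires=7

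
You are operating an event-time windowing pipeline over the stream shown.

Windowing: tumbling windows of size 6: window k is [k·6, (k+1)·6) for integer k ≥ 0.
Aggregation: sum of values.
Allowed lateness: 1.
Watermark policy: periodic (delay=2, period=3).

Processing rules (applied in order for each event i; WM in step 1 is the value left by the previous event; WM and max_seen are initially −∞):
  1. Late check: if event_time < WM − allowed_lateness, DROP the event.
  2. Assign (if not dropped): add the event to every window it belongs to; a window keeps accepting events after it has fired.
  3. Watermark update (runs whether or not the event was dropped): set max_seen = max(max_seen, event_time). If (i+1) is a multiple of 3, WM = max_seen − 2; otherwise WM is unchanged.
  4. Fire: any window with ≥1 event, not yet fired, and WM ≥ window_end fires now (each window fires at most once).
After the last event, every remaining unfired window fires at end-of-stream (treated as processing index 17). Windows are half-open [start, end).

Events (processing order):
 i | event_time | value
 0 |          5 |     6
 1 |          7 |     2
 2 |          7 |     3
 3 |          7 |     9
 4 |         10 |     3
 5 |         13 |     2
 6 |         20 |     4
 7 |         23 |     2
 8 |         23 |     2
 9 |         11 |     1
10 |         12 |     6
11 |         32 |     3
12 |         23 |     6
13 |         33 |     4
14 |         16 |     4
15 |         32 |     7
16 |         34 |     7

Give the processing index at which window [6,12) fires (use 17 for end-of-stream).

i=0 t=5 v=6: → [0,6); WM=−∞
i=1 t=7 v=2: → [6,12); WM=−∞
i=2 t=7 v=3: → [6,12); WM=5
i=3 t=7 v=9: → [6,12); WM=5
i=4 t=10 v=3: → [6,12); WM=5
i=5 t=13 v=2: → [12,18); WM=11; [0,6) fires=6
i=6 t=20 v=4: → [18,24); WM=11
i=7 t=23 v=2: → [18,24); WM=11
i=8 t=23 v=2: → [18,24); WM=21; [6,12) fires=17 [12,18) fires=2
i=9 t=11 v=1: DROP (t<21-1); WM=21
i=10 t=12 v=6: DROP (t<21-1); WM=21
i=11 t=32 v=3: → [30,36); WM=30; [18,24) fires=8
i=12 t=23 v=6: DROP (t<30-1); WM=30
i=13 t=33 v=4: → [30,36); WM=30
i=14 t=16 v=4: DROP (t<30-1); WM=31
i=15 t=32 v=7: → [30,36); WM=31
i=16 t=34 v=7: → [30,36); WM=31

8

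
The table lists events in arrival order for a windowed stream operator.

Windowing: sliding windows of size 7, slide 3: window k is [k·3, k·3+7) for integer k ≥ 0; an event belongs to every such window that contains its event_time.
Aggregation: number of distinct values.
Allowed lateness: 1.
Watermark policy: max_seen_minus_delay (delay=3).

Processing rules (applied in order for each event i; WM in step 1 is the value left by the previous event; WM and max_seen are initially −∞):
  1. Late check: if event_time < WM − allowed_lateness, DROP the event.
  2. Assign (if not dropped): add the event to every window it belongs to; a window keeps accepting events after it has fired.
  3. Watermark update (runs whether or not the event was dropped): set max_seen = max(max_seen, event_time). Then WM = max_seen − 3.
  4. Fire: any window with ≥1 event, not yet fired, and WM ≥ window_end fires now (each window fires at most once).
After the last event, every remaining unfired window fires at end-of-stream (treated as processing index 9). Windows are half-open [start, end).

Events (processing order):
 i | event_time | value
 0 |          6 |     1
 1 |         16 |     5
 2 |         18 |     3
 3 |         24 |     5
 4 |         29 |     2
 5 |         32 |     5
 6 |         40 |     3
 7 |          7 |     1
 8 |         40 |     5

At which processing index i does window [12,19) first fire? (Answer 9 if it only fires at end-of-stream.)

3

i=0 t=6 v=1: → [6,13),[3,10),[0,7); WM=3
i=1 t=16 v=5: → [15,22),[12,19); WM=13; [0,7) fires=1 [3,10) fires=1 [6,13) fires=1
i=2 t=18 v=3: → [18,25),[15,22),[12,19); WM=15
i=3 t=24 v=5: → [24,31),[21,28),[18,25); WM=21; [12,19) fires=2
i=4 t=29 v=2: → [27,34),[24,31); WM=26; [15,22) fires=2 [18,25) fires=2
i=5 t=32 v=5: → [30,37),[27,34); WM=29; [21,28) fires=1
i=6 t=40 v=3: → [39,46),[36,43); WM=37; [24,31) fires=2 [27,34) fires=2 [30,37) fires=1
i=7 t=7 v=1: DROP (t<37-1); WM=37
i=8 t=40 v=5: → [39,46),[36,43); WM=37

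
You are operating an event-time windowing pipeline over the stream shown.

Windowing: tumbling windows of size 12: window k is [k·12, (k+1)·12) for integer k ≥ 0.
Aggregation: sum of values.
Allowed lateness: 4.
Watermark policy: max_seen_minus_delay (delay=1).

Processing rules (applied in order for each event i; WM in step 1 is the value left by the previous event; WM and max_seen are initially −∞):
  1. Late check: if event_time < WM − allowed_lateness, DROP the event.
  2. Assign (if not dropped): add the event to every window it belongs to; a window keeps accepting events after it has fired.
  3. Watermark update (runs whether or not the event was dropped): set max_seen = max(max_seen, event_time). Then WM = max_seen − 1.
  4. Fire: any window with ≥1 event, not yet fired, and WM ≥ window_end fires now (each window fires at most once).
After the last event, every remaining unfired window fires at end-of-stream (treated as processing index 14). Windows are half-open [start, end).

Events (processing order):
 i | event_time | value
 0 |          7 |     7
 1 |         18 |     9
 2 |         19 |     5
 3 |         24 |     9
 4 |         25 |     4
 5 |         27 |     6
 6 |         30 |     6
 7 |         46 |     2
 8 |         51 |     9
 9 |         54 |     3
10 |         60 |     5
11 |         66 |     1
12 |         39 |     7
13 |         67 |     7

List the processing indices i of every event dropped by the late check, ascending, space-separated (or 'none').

12

i=0 t=7 v=7: → [0,12); WM=6
i=1 t=18 v=9: → [12,24); WM=17; [0,12) fires=7
i=2 t=19 v=5: → [12,24); WM=18
i=3 t=24 v=9: → [24,36); WM=23
i=4 t=25 v=4: → [24,36); WM=24; [12,24) fires=14
i=5 t=27 v=6: → [24,36); WM=26
i=6 t=30 v=6: → [24,36); WM=29
i=7 t=46 v=2: → [36,48); WM=45; [24,36) fires=25
i=8 t=51 v=9: → [48,60); WM=50; [36,48) fires=2
i=9 t=54 v=3: → [48,60); WM=53
i=10 t=60 v=5: → [60,72); WM=59
i=11 t=66 v=1: → [60,72); WM=65; [48,60) fires=12
i=12 t=39 v=7: DROP (t<65-4); WM=65
i=13 t=67 v=7: → [60,72); WM=66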